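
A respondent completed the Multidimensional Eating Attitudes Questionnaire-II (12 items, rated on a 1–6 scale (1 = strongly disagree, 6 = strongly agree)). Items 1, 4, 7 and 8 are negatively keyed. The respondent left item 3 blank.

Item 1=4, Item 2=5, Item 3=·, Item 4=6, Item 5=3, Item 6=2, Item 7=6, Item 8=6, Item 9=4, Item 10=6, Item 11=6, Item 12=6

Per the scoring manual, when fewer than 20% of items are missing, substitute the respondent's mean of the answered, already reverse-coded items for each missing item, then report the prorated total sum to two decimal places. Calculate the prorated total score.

41.45

Reverse-coded (reversed = (1+6) − raw = 7 − raw):
  item 1: 7 − 4 = 3
  item 4: 7 − 6 = 1
  item 7: 7 − 6 = 1
  item 8: 7 − 6 = 1
Completed scored items (11 of 12): 3, 5, 1, 3, 2, 1, 1, 4, 6, 6, 6; sum = 38.
Person mean = 38 / 11 ≈ 3.4545
Prorated total = (38 / 11) × 12 = 41.45 (to 2 dp)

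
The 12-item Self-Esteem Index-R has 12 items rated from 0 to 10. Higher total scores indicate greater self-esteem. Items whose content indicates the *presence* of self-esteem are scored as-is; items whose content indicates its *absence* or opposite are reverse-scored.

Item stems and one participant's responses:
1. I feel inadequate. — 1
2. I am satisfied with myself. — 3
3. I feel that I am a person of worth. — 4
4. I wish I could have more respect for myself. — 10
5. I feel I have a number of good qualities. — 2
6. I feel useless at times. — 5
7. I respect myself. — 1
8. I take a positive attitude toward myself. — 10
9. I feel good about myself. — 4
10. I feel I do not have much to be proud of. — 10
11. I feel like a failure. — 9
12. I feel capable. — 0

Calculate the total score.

Items 1, 4, 6, 10, 11 describe the absence/opposite of self-esteem → reverse-score.
reversed = (0+10) − raw = 10 − raw.
  item 1: 10 − 1 = 9
  item 2: 3
  item 3: 4
  item 4: 10 − 10 = 0
  item 5: 2
  item 6: 10 − 5 = 5
  item 7: 1
  item 8: 10
  item 9: 4
  item 10: 10 − 10 = 0
  item 11: 10 − 9 = 1
  item 12: 0
Total = 9 + 3 + 4 + 0 + 2 + 5 + 1 + 10 + 4 + 0 + 1 + 0 = 39

39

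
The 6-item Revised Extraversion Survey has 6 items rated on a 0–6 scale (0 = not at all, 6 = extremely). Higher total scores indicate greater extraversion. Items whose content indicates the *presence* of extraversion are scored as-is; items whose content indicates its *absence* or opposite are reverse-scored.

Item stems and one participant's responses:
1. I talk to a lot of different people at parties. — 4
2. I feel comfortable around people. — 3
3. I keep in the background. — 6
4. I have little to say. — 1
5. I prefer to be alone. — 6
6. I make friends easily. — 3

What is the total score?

15

Items 3, 4, 5 describe the absence/opposite of extraversion → reverse-score.
reversed = (0+6) − raw = 6 − raw.
  item 1: 4
  item 2: 3
  item 3: 6 − 6 = 0
  item 4: 6 − 1 = 5
  item 5: 6 − 6 = 0
  item 6: 3
Total = 4 + 3 + 0 + 5 + 0 + 3 = 15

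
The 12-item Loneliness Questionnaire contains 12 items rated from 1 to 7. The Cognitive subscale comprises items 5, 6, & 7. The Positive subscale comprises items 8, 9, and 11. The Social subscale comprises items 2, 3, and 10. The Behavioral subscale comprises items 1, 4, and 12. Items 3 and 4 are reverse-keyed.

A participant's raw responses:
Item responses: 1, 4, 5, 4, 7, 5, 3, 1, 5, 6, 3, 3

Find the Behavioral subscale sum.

Behavioral items: 1, 4, 12.
Of these, item 4 is reverse-keyed; on a 1–7 scale, reversed = 8 − raw.
  item 1: 1
  item 4: 8 − 4 = 4
  item 12: 3
Sum = 1 + 4 + 3 = 8

8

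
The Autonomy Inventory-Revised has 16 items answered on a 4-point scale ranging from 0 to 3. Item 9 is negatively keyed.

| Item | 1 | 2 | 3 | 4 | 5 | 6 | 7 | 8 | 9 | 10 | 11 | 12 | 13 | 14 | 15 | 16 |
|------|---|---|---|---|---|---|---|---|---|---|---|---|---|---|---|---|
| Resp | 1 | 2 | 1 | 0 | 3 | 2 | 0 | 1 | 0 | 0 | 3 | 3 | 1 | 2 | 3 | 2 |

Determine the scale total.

27

Apply reverse scoring (on a 0–3 scale, reversed = 3 − raw):
  item 9: 3 − 0 = 3
After reverse-coding: 1, 2, 1, 0, 3, 2, 0, 1, 3, 0, 3, 3, 1, 2, 3, 2
Total = 1 + 2 + 1 + 0 + 3 + 2 + 0 + 1 + 3 + 0 + 3 + 3 + 1 + 2 + 3 + 2 = 27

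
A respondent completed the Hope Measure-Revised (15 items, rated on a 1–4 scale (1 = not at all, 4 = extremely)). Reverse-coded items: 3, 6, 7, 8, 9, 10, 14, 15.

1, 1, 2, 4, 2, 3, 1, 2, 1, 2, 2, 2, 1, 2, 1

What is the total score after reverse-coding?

39

Reverse-coded items (reversed = (1+4) − raw = 5 − raw):
  item 3: 5 − 2 = 3
  item 6: 5 − 3 = 2
  item 7: 5 − 1 = 4
  item 8: 5 − 2 = 3
  item 9: 5 − 1 = 4
  item 10: 5 − 2 = 3
  item 14: 5 − 2 = 3
  item 15: 5 − 1 = 4
Scored responses: 1, 1, 3, 4, 2, 2, 4, 3, 4, 3, 2, 2, 1, 3, 4
Total = 1 + 1 + 3 + 4 + 2 + 2 + 4 + 3 + 4 + 3 + 2 + 2 + 1 + 3 + 4 = 39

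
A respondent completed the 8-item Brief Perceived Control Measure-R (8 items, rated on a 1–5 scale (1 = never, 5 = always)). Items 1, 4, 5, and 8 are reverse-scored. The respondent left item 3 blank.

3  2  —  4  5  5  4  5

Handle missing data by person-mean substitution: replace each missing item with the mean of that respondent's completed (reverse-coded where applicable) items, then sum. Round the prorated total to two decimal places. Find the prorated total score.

20.57

Reverse-coded (reversed = (1+5) − raw = 6 − raw):
  item 1: 6 − 3 = 3
  item 4: 6 − 4 = 2
  item 5: 6 − 5 = 1
  item 8: 6 − 5 = 1
Completed scored items (7 of 8): 3, 2, 2, 1, 5, 4, 1; sum = 18.
Person mean = 18 / 7 ≈ 2.5714
Prorated total = (18 / 7) × 8 = 20.57 (to 2 dp)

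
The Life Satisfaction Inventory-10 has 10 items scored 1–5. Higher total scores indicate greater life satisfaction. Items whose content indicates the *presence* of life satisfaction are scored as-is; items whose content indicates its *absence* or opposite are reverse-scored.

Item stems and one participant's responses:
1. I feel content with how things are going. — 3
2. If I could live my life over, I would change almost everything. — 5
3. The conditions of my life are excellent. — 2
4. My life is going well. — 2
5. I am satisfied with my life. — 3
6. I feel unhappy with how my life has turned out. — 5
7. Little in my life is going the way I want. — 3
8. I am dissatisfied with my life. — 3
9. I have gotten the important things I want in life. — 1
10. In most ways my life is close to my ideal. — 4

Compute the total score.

Items 2, 6, 7, 8 describe the absence/opposite of life satisfaction → reverse-score.
reverse-coded value = 6 − response.
  item 1: 3
  item 2: 6 − 5 = 1
  item 3: 2
  item 4: 2
  item 5: 3
  item 6: 6 − 5 = 1
  item 7: 6 − 3 = 3
  item 8: 6 − 3 = 3
  item 9: 1
  item 10: 4
Total = 3 + 1 + 2 + 2 + 3 + 1 + 3 + 3 + 1 + 4 = 23

23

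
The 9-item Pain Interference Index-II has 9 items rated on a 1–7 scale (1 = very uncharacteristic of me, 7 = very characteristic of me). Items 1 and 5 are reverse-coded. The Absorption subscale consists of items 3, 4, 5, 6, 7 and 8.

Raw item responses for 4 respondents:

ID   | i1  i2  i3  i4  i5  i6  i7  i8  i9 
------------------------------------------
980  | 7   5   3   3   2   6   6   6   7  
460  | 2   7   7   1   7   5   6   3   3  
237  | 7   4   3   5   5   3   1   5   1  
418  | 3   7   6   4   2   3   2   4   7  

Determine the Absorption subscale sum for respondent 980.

Respondent 980 raw: 7, 5, 3, 3, 2, 6, 6, 6, 7.
Absorption items: 3, 4, 5, 6, 7, 8.
Reverse-coded (reversed = (1+7) − raw = 8 − raw):
  item 3: 3
  item 4: 3
  item 5: 8 − 2 = 6
  item 6: 6
  item 7: 6
  item 8: 6
Sum = 3 + 3 + 6 + 6 + 6 + 6 = 30

30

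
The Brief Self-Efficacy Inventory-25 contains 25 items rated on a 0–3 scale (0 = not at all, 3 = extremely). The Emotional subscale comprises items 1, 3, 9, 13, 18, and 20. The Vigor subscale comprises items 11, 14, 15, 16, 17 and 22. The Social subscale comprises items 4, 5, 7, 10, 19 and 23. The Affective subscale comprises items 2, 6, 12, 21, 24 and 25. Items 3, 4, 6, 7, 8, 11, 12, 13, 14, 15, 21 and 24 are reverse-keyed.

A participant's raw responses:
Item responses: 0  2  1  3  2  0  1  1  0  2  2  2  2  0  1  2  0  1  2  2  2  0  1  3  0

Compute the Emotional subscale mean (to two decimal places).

1.00

Emotional items: 1, 3, 9, 13, 18, 20.
Of these, items 3 & 13 are reverse-keyed; on a 0–3 scale, reversed = 3 − raw.
  item 1: 0
  item 3: 3 − 1 = 2
  item 9: 0
  item 13: 3 − 2 = 1
  item 18: 1
  item 20: 2
Sum = 0 + 2 + 0 + 1 + 1 + 2 = 6
Mean = 6 / 6 = 1.00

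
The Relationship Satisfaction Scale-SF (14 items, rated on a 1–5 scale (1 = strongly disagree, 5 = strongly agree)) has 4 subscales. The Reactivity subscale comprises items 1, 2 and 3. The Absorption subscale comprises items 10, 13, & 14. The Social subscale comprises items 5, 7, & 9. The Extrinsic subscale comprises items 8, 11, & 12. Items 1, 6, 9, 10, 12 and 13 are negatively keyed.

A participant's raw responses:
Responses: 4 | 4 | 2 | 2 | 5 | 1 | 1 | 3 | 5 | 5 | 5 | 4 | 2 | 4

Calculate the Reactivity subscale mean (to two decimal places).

Reactivity items: 1, 2, 3.
Of these, item 1 is negatively keyed; reverse-coded value = 6 − response.
  item 1: 6 − 4 = 2
  item 2: 4
  item 3: 2
Sum = 2 + 4 + 2 = 8
Mean = 8 / 3 = 2.67

2.67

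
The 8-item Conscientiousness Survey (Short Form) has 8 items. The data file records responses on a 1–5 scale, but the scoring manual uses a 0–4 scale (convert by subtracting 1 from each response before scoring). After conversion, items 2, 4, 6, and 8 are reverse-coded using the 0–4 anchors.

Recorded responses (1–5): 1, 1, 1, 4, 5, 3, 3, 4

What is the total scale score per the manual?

Convert to 0–4: 0, 0, 0, 3, 4, 2, 2, 3
Reverse-coded (reverse-coded value = 4 − response):
  item 2: 4 − 0 = 4
  item 4: 4 − 3 = 1
  item 6: 4 − 2 = 2
  item 8: 4 − 3 = 1
Scored: 0, 4, 0, 1, 4, 2, 2, 1
Total = 14

14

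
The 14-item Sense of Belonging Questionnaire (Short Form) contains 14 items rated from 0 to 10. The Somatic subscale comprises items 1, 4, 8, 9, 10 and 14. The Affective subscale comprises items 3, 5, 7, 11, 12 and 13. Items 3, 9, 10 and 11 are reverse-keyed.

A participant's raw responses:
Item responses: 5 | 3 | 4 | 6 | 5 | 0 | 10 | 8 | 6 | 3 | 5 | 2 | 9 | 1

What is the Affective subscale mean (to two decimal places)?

Affective items: 3, 5, 7, 11, 12, 13.
Of these, items 3 and 11 are reverse-keyed; reverse-coded value = 10 − response.
  item 3: 10 − 4 = 6
  item 5: 5
  item 7: 10
  item 11: 10 − 5 = 5
  item 12: 2
  item 13: 9
Sum = 6 + 5 + 10 + 5 + 2 + 9 = 37
Mean = 37 / 6 = 6.17

6.17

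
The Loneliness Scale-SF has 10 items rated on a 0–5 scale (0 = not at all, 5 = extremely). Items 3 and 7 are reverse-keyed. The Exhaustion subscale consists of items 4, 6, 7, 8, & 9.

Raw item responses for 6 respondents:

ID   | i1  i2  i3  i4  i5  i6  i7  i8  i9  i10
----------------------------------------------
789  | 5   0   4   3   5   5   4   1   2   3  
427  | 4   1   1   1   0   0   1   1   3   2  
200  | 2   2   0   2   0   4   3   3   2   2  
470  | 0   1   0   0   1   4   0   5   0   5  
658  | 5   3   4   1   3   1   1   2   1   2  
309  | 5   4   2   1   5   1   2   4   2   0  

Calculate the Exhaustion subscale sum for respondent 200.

13

Respondent 200 raw: 2, 2, 0, 2, 0, 4, 3, 3, 2, 2.
Exhaustion items: 4, 6, 7, 8, 9.
Reverse-coded (on a 0–5 scale, reversed = 5 − raw):
  item 4: 2
  item 6: 4
  item 7: 5 − 3 = 2
  item 8: 3
  item 9: 2
Sum = 2 + 4 + 2 + 3 + 2 = 13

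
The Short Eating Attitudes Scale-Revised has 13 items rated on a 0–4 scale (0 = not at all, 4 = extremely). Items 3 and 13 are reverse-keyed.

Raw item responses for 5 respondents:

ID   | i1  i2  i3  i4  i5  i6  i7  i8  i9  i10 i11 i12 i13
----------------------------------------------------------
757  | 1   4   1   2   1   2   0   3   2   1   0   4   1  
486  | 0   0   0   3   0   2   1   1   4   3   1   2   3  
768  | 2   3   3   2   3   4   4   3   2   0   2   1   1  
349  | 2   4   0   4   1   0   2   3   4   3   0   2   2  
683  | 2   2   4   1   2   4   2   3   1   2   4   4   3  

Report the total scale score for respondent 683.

Respondent 683 raw: 2, 2, 4, 1, 2, 4, 2, 3, 1, 2, 4, 4, 3.
Reverse-coded (reversed = (0+4) − raw = 4 − raw):
  item 1: 2
  item 2: 2
  item 3: 4 − 4 = 0
  item 4: 1
  item 5: 2
  item 6: 4
  item 7: 2
  item 8: 3
  item 9: 1
  item 10: 2
  item 11: 4
  item 12: 4
  item 13: 4 − 3 = 1
Sum = 2 + 2 + 0 + 1 + 2 + 4 + 2 + 3 + 1 + 2 + 4 + 4 + 1 = 28

28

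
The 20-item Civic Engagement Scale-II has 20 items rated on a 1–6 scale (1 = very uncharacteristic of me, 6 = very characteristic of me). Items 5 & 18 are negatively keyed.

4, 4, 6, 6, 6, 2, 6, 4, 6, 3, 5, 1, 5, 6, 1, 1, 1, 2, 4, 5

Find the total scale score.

76

Reversing items 5 and 18 with 7 − raw:
Total = 4 + 4 + 6 + 6 + (7−6) + 2 + 6 + 4 + 6 + 3 + 5 + 1 + 5 + 6 + 1 + 1 + 1 + (7−2) + 4 + 5
      = 4 + 4 + 6 + 6 + 1 + 2 + 6 + 4 + 6 + 3 + 5 + 1 + 5 + 6 + 1 + 1 + 1 + 5 + 4 + 5 = 76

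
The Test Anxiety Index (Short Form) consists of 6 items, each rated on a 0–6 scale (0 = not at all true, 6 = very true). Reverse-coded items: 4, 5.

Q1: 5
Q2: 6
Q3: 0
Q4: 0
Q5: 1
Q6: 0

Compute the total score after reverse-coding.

22

Raw sum = 12. Reverse-coded items: 4, 5; their raw sum = 1.
Each reversal replaces raw with 6 − raw, changing the total by 6 − 2·raw per item.
Total = 12 + 2·6 − 2·1 = 12 + 12 − 2 = 22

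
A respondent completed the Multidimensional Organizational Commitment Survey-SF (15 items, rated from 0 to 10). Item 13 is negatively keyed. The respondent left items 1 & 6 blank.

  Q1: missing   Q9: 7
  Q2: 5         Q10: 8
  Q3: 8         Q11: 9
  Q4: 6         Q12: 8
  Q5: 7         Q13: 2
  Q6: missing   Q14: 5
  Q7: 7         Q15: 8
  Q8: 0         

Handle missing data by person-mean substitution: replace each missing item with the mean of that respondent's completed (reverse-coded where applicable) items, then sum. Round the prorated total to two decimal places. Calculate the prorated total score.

Reverse-coded (reverse-coded value = 10 − response):
  item 13: 10 − 2 = 8
Completed scored items (13 of 15): 5, 8, 6, 7, 7, 0, 7, 8, 9, 8, 8, 5, 8; sum = 86.
Person mean = 86 / 13 ≈ 6.6154
Prorated total = (86 / 13) × 15 = 99.23 (to 2 dp)

99.23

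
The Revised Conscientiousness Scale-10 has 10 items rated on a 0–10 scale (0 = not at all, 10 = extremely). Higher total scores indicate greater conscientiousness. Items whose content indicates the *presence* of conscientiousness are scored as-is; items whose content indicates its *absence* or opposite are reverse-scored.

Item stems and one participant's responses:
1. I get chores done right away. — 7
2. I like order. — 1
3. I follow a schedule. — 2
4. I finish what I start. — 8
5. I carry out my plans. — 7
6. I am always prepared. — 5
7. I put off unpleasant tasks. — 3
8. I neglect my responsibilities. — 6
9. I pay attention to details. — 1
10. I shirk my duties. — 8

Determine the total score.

Items 7, 8, 10 describe the absence/opposite of conscientiousness → reverse-score.
on a 0–10 scale, reversed = 10 − raw.
  item 1: 7
  item 2: 1
  item 3: 2
  item 4: 8
  item 5: 7
  item 6: 5
  item 7: 10 − 3 = 7
  item 8: 10 − 6 = 4
  item 9: 1
  item 10: 10 − 8 = 2
Total = 7 + 1 + 2 + 8 + 7 + 5 + 7 + 4 + 1 + 2 = 44

44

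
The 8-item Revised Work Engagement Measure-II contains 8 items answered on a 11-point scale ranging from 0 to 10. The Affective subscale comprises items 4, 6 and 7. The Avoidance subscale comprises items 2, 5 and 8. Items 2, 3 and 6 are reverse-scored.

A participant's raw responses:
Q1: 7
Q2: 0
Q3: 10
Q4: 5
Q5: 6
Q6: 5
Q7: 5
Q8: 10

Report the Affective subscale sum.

15

Affective items: 4, 6, 7.
Of these, item 6 is reverse-scored; on a 0–10 scale, reversed = 10 − raw.
  item 4: 5
  item 6: 10 − 5 = 5
  item 7: 5
Sum = 5 + 5 + 5 = 15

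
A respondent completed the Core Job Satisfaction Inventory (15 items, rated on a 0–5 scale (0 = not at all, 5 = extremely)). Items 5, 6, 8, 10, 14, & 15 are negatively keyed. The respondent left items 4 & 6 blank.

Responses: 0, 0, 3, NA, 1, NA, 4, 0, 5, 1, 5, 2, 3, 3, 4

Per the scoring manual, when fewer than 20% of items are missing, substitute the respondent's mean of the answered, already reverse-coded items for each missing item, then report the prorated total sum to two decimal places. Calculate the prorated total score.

43.85

Reverse-coded (reversed = (0+5) − raw = 5 − raw):
  item 5: 5 − 1 = 4
  item 8: 5 − 0 = 5
  item 10: 5 − 1 = 4
  item 14: 5 − 3 = 2
  item 15: 5 − 4 = 1
Completed scored items (13 of 15): 0, 0, 3, 4, 4, 5, 5, 4, 5, 2, 3, 2, 1; sum = 38.
Person mean = 38 / 13 ≈ 2.9231
Prorated total = (38 / 13) × 15 = 43.85 (to 2 dp)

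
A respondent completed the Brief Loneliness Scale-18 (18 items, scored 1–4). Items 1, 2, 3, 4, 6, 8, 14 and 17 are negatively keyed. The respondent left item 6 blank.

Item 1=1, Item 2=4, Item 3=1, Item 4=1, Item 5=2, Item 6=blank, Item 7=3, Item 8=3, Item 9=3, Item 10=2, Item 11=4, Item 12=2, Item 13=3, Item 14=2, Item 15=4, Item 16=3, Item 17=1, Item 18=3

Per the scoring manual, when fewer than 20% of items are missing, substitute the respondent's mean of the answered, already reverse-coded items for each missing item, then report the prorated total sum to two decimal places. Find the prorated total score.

54.00

Reverse-coded (reversed = (1+4) − raw = 5 − raw):
  item 1: 5 − 1 = 4
  item 2: 5 − 4 = 1
  item 3: 5 − 1 = 4
  item 4: 5 − 1 = 4
  item 8: 5 − 3 = 2
  item 14: 5 − 2 = 3
  item 17: 5 − 1 = 4
Completed scored items (17 of 18): 4, 1, 4, 4, 2, 3, 2, 3, 2, 4, 2, 3, 3, 4, 3, 4, 3; sum = 51.
Person mean = 51 / 17 ≈ 3.0000
Prorated total = (51 / 17) × 18 = 54.00 (to 2 dp)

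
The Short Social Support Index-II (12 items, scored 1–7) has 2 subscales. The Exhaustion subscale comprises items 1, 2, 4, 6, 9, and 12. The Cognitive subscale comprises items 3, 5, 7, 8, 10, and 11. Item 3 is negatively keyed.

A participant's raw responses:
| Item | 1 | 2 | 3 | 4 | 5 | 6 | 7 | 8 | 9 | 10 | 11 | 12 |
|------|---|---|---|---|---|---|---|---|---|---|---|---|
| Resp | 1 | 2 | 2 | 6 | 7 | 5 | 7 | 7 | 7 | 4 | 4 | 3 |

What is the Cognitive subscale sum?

Cognitive items: 3, 5, 7, 8, 10, 11.
Of these, item 3 is negatively keyed; on a 1–7 scale, reversed = 8 − raw.
  item 3: 8 − 2 = 6
  item 5: 7
  item 7: 7
  item 8: 7
  item 10: 4
  item 11: 4
Sum = 6 + 7 + 7 + 7 + 4 + 4 = 35

35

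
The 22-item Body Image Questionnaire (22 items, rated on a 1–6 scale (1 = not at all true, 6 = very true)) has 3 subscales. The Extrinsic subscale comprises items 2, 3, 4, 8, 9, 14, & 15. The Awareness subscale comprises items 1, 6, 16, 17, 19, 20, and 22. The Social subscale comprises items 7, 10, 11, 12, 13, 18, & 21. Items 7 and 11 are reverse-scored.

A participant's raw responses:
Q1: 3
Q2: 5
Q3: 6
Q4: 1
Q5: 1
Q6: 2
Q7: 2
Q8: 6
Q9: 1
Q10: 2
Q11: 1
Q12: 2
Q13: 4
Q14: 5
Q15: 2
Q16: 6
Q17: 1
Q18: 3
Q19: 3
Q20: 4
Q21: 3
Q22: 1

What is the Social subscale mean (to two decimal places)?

3.57

Social items: 7, 10, 11, 12, 13, 18, 21.
Of these, items 7 & 11 are reverse-scored; on a 1–6 scale, reversed = 7 − raw.
  item 7: 7 − 2 = 5
  item 10: 2
  item 11: 7 − 1 = 6
  item 12: 2
  item 13: 4
  item 18: 3
  item 21: 3
Sum = 5 + 2 + 6 + 2 + 4 + 3 + 3 = 25
Mean = 25 / 7 = 3.57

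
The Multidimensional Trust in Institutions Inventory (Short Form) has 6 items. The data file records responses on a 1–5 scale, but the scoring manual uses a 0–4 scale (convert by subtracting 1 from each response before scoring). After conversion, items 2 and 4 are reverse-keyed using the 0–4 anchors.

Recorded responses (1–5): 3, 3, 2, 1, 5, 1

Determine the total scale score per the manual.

Convert to 0–4: 2, 2, 1, 0, 4, 0
Reverse-coded (reversed = (0+4) − raw = 4 − raw):
  item 2: 4 − 2 = 2
  item 4: 4 − 0 = 4
Scored: 2, 2, 1, 4, 4, 0
Total = 13

13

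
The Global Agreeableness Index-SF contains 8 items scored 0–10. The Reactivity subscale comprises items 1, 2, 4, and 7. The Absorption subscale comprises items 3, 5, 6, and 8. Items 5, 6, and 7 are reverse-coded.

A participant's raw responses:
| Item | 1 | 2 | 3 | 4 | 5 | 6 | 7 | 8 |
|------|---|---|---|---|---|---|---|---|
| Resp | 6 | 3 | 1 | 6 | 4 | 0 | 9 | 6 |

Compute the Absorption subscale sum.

23

Absorption items: 3, 5, 6, 8.
Of these, items 5 & 6 are reverse-coded; reverse-coded value = 10 − response.
  item 3: 1
  item 5: 10 − 4 = 6
  item 6: 10 − 0 = 10
  item 8: 6
Sum = 1 + 6 + 10 + 6 = 23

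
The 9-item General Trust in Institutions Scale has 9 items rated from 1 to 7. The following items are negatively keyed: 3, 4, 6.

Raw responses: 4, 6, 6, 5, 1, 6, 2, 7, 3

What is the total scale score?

Reversing items 3, 4 and 6 with 8 − raw:
Total = 4 + 6 + (8−6) + (8−5) + 1 + (8−6) + 2 + 7 + 3
      = 4 + 6 + 2 + 3 + 1 + 2 + 2 + 7 + 3 = 30

30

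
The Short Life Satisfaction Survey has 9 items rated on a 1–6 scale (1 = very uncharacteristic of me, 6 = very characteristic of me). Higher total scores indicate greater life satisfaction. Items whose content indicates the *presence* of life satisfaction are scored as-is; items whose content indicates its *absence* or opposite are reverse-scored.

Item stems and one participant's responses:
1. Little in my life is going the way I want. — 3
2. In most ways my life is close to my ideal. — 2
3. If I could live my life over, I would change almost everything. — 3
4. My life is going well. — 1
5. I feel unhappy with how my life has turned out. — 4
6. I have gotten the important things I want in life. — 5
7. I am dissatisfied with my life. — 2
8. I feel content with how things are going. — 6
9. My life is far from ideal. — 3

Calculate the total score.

34

Items 1, 3, 5, 7, 9 describe the absence/opposite of life satisfaction → reverse-score.
on a 1–6 scale, reversed = 7 − raw.
  item 1: 7 − 3 = 4
  item 2: 2
  item 3: 7 − 3 = 4
  item 4: 1
  item 5: 7 − 4 = 3
  item 6: 5
  item 7: 7 − 2 = 5
  item 8: 6
  item 9: 7 − 3 = 4
Total = 4 + 2 + 4 + 1 + 3 + 5 + 5 + 6 + 4 = 34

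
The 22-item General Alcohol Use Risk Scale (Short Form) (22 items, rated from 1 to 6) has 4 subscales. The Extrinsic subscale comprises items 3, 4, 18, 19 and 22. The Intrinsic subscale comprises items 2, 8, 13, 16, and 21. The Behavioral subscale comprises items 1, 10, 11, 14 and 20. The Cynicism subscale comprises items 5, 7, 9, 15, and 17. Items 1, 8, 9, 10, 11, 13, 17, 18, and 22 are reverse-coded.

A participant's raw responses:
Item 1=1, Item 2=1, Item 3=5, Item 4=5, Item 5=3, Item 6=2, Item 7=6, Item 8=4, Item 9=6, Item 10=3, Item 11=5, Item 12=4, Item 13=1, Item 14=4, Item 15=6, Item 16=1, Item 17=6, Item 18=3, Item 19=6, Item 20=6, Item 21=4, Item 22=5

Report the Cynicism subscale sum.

Cynicism items: 5, 7, 9, 15, 17.
Of these, items 9 & 17 are reverse-coded; reverse-coded value = 7 − response.
  item 5: 3
  item 7: 6
  item 9: 7 − 6 = 1
  item 15: 6
  item 17: 7 − 6 = 1
Sum = 3 + 6 + 1 + 6 + 1 = 17

17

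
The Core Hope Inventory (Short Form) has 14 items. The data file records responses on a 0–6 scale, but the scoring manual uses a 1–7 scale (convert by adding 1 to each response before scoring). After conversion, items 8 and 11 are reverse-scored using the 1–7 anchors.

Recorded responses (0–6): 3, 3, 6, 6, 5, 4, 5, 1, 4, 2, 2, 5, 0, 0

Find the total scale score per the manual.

Convert to 1–7: 4, 4, 7, 7, 6, 5, 6, 2, 5, 3, 3, 6, 1, 1
Reverse-coded (reversed = (1+7) − raw = 8 − raw):
  item 8: 8 − 2 = 6
  item 11: 8 − 3 = 5
Scored: 4, 4, 7, 7, 6, 5, 6, 6, 5, 3, 5, 6, 1, 1
Total = 66

66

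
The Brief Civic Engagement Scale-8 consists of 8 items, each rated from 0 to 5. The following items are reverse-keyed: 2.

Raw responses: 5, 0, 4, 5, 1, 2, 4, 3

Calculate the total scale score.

29

Apply reverse scoring (on a 0–5 scale, reversed = 5 − raw):
  item 2: 5 − 0 = 5
Scored responses: 5, 5, 4, 5, 1, 2, 4, 3
Total = 5 + 5 + 4 + 5 + 1 + 2 + 4 + 3 = 29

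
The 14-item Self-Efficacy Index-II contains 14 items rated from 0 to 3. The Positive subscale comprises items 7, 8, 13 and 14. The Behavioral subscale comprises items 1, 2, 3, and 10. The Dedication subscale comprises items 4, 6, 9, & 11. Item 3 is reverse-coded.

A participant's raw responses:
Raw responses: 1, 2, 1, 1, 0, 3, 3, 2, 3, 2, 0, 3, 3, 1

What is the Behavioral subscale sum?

7

Behavioral items: 1, 2, 3, 10.
Of these, item 3 is reverse-coded; reverse-coded value = 3 − response.
  item 1: 1
  item 2: 2
  item 3: 3 − 1 = 2
  item 10: 2
Sum = 1 + 2 + 2 + 2 = 7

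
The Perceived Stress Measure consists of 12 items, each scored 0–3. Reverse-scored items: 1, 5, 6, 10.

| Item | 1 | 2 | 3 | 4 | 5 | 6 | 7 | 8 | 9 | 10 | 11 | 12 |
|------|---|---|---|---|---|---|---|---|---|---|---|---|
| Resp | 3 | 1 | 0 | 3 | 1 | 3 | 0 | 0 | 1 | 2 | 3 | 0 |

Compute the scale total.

11

Raw sum = 17. Reverse-scored items: 1, 5, 6, 10; their raw sum = 9.
Each reversal replaces raw with 3 − raw, changing the total by 3 − 2·raw per item.
Total = 17 + 4·3 − 2·9 = 17 + 12 − 18 = 11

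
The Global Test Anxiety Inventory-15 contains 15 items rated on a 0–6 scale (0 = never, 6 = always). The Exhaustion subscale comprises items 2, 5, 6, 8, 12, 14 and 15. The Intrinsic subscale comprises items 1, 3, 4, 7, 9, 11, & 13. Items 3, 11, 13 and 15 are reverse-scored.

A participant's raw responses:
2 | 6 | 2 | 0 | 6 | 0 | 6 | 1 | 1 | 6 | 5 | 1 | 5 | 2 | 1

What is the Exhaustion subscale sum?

21

Exhaustion items: 2, 5, 6, 8, 12, 14, 15.
Of these, item 15 is reverse-scored; reverse-coded value = 6 − response.
  item 2: 6
  item 5: 6
  item 6: 0
  item 8: 1
  item 12: 1
  item 14: 2
  item 15: 6 − 1 = 5
Sum = 6 + 6 + 0 + 1 + 1 + 2 + 5 = 21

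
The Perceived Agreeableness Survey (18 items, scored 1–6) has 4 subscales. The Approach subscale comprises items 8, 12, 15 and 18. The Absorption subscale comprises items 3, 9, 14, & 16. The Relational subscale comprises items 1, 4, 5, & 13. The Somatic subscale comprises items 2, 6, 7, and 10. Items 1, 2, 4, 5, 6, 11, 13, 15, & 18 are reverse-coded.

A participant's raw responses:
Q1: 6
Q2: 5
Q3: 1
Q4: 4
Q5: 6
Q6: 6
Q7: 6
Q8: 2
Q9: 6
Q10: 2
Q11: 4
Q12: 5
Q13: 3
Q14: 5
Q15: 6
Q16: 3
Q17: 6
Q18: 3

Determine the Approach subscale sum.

Approach items: 8, 12, 15, 18.
Of these, items 15 & 18 are reverse-coded; on a 1–6 scale, reversed = 7 − raw.
  item 8: 2
  item 12: 5
  item 15: 7 − 6 = 1
  item 18: 7 − 3 = 4
Sum = 2 + 5 + 1 + 4 = 12

12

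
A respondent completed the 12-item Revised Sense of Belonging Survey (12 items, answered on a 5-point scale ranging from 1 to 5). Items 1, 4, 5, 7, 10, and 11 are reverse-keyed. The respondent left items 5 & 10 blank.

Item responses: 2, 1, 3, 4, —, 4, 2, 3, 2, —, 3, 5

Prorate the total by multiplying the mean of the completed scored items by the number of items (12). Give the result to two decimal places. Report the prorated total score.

Reverse-coded (on a 1–5 scale, reversed = 6 − raw):
  item 1: 6 − 2 = 4
  item 4: 6 − 4 = 2
  item 7: 6 − 2 = 4
  item 11: 6 − 3 = 3
Completed scored items (10 of 12): 4, 1, 3, 2, 4, 4, 3, 2, 3, 5; sum = 31.
Person mean = 31 / 10 ≈ 3.1000
Prorated total = (31 / 10) × 12 = 37.20 (to 2 dp)

37.20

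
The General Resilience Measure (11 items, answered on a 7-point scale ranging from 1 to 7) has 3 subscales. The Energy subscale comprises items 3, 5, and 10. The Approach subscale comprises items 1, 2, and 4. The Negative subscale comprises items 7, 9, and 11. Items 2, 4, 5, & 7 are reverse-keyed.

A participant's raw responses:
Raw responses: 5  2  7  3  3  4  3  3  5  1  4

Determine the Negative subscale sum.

14

Negative items: 7, 9, 11.
Of these, item 7 is reverse-keyed; reverse-coded value = 8 − response.
  item 7: 8 − 3 = 5
  item 9: 5
  item 11: 4
Sum = 5 + 5 + 4 = 14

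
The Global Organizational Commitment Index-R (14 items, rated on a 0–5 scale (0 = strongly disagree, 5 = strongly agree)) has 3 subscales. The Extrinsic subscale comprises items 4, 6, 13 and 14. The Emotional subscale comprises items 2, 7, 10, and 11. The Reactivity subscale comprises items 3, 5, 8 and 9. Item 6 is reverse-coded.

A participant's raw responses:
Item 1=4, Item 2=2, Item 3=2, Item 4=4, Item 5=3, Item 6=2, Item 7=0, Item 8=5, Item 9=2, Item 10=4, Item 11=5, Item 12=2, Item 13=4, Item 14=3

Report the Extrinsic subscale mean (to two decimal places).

3.50

Extrinsic items: 4, 6, 13, 14.
Of these, item 6 is reverse-coded; on a 0–5 scale, reversed = 5 − raw.
  item 4: 4
  item 6: 5 − 2 = 3
  item 13: 4
  item 14: 3
Sum = 4 + 3 + 4 + 3 = 14
Mean = 14 / 4 = 3.50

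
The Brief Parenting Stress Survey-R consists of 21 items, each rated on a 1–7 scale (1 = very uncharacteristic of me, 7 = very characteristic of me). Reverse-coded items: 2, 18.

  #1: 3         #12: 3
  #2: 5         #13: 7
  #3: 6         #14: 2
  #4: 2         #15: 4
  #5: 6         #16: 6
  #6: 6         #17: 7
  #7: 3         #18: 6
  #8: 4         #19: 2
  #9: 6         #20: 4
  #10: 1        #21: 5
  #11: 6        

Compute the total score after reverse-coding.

Reverse-coded items (reversed = (1+7) − raw = 8 − raw):
  item 2: 8 − 5 = 3
  item 18: 8 − 6 = 2
After reverse-coding: 3, 3, 6, 2, 6, 6, 3, 4, 6, 1, 6, 3, 7, 2, 4, 6, 7, 2, 2, 4, 5
Total = 3 + 3 + 6 + 2 + 6 + 6 + 3 + 4 + 6 + 1 + 6 + 3 + 7 + 2 + 4 + 6 + 7 + 2 + 2 + 4 + 5 = 88

88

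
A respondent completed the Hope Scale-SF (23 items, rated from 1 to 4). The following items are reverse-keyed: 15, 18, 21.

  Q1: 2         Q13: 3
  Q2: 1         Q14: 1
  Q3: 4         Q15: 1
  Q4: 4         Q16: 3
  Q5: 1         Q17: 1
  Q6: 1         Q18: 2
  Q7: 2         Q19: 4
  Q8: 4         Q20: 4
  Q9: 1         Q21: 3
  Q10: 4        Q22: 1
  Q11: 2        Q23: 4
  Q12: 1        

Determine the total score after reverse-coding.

57

Reversing items 15, 18, and 21 with 5 − raw:
Total = 2 + 1 + 4 + 4 + 1 + 1 + 2 + 4 + 1 + 4 + 2 + 1 + 3 + 1 + (5−1) + 3 + 1 + (5−2) + 4 + 4 + (5−3) + 1 + 4
      = 2 + 1 + 4 + 4 + 1 + 1 + 2 + 4 + 1 + 4 + 2 + 1 + 3 + 1 + 4 + 3 + 1 + 3 + 4 + 4 + 2 + 1 + 4 = 57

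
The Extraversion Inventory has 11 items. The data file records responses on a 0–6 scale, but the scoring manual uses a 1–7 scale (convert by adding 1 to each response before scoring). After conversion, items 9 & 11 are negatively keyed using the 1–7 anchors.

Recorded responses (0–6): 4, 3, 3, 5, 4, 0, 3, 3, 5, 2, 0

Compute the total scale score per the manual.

Convert to 1–7: 5, 4, 4, 6, 5, 1, 4, 4, 6, 3, 1
Reverse-coded (reverse-coded value = 8 − response):
  item 9: 8 − 6 = 2
  item 11: 8 − 1 = 7
Scored: 5, 4, 4, 6, 5, 1, 4, 4, 2, 3, 7
Total = 45

45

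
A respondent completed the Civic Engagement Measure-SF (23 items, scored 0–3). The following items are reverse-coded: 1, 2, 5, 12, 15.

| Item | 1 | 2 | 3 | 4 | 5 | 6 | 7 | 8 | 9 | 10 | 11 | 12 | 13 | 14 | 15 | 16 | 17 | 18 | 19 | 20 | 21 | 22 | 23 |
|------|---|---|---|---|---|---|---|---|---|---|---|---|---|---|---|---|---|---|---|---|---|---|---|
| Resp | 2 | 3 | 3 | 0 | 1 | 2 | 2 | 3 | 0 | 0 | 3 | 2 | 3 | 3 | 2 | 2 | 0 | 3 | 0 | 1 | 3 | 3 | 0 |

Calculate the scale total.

Reversing items 1, 2, 5, 12 and 15 with 3 − raw:
Total = (3−2) + (3−3) + 3 + 0 + (3−1) + 2 + 2 + 3 + 0 + 0 + 3 + (3−2) + 3 + 3 + (3−2) + 2 + 0 + 3 + 0 + 1 + 3 + 3 + 0
      = 1 + 0 + 3 + 0 + 2 + 2 + 2 + 3 + 0 + 0 + 3 + 1 + 3 + 3 + 1 + 2 + 0 + 3 + 0 + 1 + 3 + 3 + 0 = 36

36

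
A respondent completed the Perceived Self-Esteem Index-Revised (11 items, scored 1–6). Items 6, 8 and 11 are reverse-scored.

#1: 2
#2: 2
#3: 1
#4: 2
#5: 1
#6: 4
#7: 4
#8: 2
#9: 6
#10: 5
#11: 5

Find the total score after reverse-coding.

Raw sum = 34. Reverse-scored items: 6, 8, 11; their raw sum = 11.
Each reversal replaces raw with 7 − raw, changing the total by 7 − 2·raw per item.
Total = 34 + 3·7 − 2·11 = 34 + 21 − 22 = 33

33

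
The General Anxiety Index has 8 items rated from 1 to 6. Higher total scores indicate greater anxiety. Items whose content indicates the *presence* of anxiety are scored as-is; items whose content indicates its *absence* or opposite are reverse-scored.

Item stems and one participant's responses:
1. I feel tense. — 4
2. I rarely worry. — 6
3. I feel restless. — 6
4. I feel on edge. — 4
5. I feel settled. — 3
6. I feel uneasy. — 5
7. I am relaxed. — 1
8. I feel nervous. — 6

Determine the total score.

Items 2, 5, 7 describe the absence/opposite of anxiety → reverse-score.
reverse-coded value = 7 − response.
  item 1: 4
  item 2: 7 − 6 = 1
  item 3: 6
  item 4: 4
  item 5: 7 − 3 = 4
  item 6: 5
  item 7: 7 − 1 = 6
  item 8: 6
Total = 4 + 1 + 6 + 4 + 4 + 5 + 6 + 6 = 36

36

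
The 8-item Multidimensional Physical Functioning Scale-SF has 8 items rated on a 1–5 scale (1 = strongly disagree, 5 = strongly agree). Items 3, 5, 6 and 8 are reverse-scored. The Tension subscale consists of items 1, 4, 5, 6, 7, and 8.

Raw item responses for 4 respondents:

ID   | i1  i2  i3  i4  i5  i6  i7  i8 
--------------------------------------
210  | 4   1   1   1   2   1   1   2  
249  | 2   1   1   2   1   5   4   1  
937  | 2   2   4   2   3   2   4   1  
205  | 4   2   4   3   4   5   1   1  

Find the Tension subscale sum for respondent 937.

Respondent 937 raw: 2, 2, 4, 2, 3, 2, 4, 1.
Tension items: 1, 4, 5, 6, 7, 8.
Reverse-coded (on a 1–5 scale, reversed = 6 − raw):
  item 1: 2
  item 4: 2
  item 5: 6 − 3 = 3
  item 6: 6 − 2 = 4
  item 7: 4
  item 8: 6 − 1 = 5
Sum = 2 + 2 + 3 + 4 + 4 + 5 = 20

20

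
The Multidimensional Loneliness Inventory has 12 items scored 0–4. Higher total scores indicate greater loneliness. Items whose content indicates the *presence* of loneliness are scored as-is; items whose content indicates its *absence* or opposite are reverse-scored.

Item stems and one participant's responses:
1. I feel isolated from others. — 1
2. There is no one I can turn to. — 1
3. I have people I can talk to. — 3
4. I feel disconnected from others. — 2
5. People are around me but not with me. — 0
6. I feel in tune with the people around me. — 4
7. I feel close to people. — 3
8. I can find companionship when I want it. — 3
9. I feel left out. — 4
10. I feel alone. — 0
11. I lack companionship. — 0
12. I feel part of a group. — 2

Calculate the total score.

Items 3, 6, 7, 8, 12 describe the absence/opposite of loneliness → reverse-score.
reversed = (0+4) − raw = 4 − raw.
  item 1: 1
  item 2: 1
  item 3: 4 − 3 = 1
  item 4: 2
  item 5: 0
  item 6: 4 − 4 = 0
  item 7: 4 − 3 = 1
  item 8: 4 − 3 = 1
  item 9: 4
  item 10: 0
  item 11: 0
  item 12: 4 − 2 = 2
Total = 1 + 1 + 1 + 2 + 0 + 0 + 1 + 1 + 4 + 0 + 0 + 2 = 13

13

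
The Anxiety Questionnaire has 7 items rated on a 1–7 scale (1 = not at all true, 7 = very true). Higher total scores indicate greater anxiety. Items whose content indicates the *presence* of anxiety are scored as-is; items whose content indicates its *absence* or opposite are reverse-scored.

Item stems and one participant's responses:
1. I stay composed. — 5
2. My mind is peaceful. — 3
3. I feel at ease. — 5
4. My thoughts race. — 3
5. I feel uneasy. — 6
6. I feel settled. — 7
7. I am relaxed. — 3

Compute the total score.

Items 1, 2, 3, 6, 7 describe the absence/opposite of anxiety → reverse-score.
reverse-coded value = 8 − response.
  item 1: 8 − 5 = 3
  item 2: 8 − 3 = 5
  item 3: 8 − 5 = 3
  item 4: 3
  item 5: 6
  item 6: 8 − 7 = 1
  item 7: 8 − 3 = 5
Total = 3 + 5 + 3 + 3 + 6 + 1 + 5 = 26

26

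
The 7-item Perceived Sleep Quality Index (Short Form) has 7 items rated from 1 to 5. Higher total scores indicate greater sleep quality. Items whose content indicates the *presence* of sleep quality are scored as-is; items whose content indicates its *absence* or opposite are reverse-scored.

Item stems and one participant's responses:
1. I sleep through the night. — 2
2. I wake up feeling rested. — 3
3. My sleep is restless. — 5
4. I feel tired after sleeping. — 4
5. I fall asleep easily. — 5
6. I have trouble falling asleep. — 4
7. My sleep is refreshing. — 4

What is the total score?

19

Items 3, 4, 6 describe the absence/opposite of sleep quality → reverse-score.
on a 1–5 scale, reversed = 6 − raw.
  item 1: 2
  item 2: 3
  item 3: 6 − 5 = 1
  item 4: 6 − 4 = 2
  item 5: 5
  item 6: 6 − 4 = 2
  item 7: 4
Total = 2 + 3 + 1 + 2 + 5 + 2 + 4 = 19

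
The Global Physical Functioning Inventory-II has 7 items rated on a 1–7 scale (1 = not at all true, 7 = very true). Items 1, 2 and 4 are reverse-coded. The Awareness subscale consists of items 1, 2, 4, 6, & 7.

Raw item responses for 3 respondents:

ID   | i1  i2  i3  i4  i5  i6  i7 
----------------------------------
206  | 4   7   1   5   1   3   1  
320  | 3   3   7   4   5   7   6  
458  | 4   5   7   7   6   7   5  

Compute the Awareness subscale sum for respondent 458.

20

Respondent 458 raw: 4, 5, 7, 7, 6, 7, 5.
Awareness items: 1, 2, 4, 6, 7.
Reverse-coded (reversed = (1+7) − raw = 8 − raw):
  item 1: 8 − 4 = 4
  item 2: 8 − 5 = 3
  item 4: 8 − 7 = 1
  item 6: 7
  item 7: 5
Sum = 4 + 3 + 1 + 7 + 5 = 20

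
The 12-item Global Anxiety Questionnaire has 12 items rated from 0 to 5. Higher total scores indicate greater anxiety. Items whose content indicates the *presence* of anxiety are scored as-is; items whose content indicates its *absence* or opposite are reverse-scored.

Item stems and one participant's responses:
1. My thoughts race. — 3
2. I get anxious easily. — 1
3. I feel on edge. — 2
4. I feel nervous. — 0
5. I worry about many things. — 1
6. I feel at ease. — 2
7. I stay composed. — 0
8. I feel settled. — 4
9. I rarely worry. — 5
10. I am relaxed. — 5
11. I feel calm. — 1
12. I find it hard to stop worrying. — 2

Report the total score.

22

Items 6, 7, 8, 9, 10, 11 describe the absence/opposite of anxiety → reverse-score.
reverse-coded value = 5 − response.
  item 1: 3
  item 2: 1
  item 3: 2
  item 4: 0
  item 5: 1
  item 6: 5 − 2 = 3
  item 7: 5 − 0 = 5
  item 8: 5 − 4 = 1
  item 9: 5 − 5 = 0
  item 10: 5 − 5 = 0
  item 11: 5 − 1 = 4
  item 12: 2
Total = 3 + 1 + 2 + 0 + 1 + 3 + 5 + 1 + 0 + 0 + 4 + 2 = 22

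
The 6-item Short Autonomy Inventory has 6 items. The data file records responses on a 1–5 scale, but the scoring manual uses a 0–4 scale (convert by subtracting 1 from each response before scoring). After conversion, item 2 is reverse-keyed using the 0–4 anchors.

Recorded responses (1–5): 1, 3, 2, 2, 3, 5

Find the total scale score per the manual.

10

Convert to 0–4: 0, 2, 1, 1, 2, 4
Reverse-coded (on a 0–4 scale, reversed = 4 − raw):
  item 2: 4 − 2 = 2
Scored: 0, 2, 1, 1, 2, 4
Total = 10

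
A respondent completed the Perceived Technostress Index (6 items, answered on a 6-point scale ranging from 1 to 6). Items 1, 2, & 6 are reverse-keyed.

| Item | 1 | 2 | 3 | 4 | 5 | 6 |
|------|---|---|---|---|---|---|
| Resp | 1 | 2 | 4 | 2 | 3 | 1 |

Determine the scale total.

26

Raw sum = 13. Reverse-keyed items: 1, 2, 6; their raw sum = 4.
Each reversal replaces raw with 7 − raw, changing the total by 7 − 2·raw per item.
Total = 13 + 3·7 − 2·4 = 13 + 21 − 8 = 26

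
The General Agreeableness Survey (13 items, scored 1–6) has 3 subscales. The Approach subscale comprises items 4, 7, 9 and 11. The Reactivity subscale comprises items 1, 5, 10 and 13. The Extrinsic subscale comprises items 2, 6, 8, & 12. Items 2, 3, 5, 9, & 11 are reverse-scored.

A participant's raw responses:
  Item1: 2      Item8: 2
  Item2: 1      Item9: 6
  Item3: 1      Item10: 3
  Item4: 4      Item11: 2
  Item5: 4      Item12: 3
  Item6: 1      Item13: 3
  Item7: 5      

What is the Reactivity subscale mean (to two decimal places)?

Reactivity items: 1, 5, 10, 13.
Of these, item 5 is reverse-scored; reverse-coded value = 7 − response.
  item 1: 2
  item 5: 7 − 4 = 3
  item 10: 3
  item 13: 3
Sum = 2 + 3 + 3 + 3 = 11
Mean = 11 / 4 = 2.75

2.75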